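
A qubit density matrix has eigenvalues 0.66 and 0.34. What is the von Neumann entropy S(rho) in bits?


S = -p*log2(p) - (1-p)*log2(1-p)
p = 0.6600, 1-p = 0.3400
= -0.6600 * log2(0.6600) - 0.3400 * log2(0.3400)
= -(-0.3956) - (-0.5292)
= 0.9248

0.9248


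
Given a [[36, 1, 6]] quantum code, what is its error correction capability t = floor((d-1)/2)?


Code parameters: [[36, 1, 6]], distance d = 6.
Number of correctable errors = floor((d-1)/2)
= floor((6 - 1)/2)
= floor(5/2)
= 2

2


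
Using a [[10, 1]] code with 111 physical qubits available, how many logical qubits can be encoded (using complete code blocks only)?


Each code block uses 10 physical qubits for 1 logical qubit(s).
Number of complete blocks = floor(111 / 10) = 11
Logical qubits = 11 * 1
= 11

11


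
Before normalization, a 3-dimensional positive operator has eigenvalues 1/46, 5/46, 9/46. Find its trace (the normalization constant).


tr(M) = sum of eigenvalues
= 1/46 + 5/46 + 9/46
= 15/46
= 0.3261

0.3261


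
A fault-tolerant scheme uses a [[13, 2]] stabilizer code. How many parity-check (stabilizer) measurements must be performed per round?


For an [[n,k]] stabilizer code:
Number of stabilizer generators = n - k
= 13 - 2
= 11

11


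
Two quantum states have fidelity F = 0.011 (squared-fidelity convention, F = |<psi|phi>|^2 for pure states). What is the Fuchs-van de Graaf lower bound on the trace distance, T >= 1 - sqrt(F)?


Fuchs-van de Graaf (squared-fidelity convention): 1 - sqrt(F) <= T <= sqrt(1 - F).
Lower bound: T >= 1 - sqrt(F)
sqrt(F) = sqrt(0.011) = 0.1049
T >= 1 - 0.1049
T >= 0.8951

0.8951


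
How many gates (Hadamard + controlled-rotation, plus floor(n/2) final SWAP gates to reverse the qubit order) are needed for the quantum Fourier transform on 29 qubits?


Hadamard gates: 29
Controlled rotations: n*(n-1)/2 = 29*28/2 = 406
SWAP gates: floor(n/2) = floor(29/2) = 14
Total = 29 + 406 + 14
= 449

449


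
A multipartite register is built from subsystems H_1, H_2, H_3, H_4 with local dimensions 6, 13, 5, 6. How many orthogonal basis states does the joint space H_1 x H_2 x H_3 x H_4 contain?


dim(H_1 x H_2 x H_3 x H_4) = 6 * 13 * 5 * 6
= 78 * 5 * 6
= 390 * 6
= 2340

2340


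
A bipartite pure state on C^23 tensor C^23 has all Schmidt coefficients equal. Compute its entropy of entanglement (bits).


For a maximally entangled state in d x d:
S = log2(d) = log2(23)
= 4.5236

4.5236


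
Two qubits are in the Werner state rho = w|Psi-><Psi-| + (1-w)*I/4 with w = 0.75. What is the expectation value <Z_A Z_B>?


|Psi-> = (|01> - |10>)/sqrt(2)
For the pure Bell state, <Z_A Z_B> = -1 (Bell-state Pauli correlator).
The maximally-mixed part I/4 has tr(I/4 * P tensor P) = 0 for any traceless Pauli P.
So <Z_A Z_B>_rho = w * (-1) + (1 - w) * 0
= 0.75 * (-1)
= -0.7500

-0.7500


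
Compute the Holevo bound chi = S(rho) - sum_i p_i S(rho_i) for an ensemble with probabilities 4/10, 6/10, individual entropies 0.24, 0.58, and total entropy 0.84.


chi = S(rho) - sum_i p_i * S(rho_i)
Weighted entropy = 4/10 * 0.24 + 6/10 * 0.58
= 0.4440
chi = 0.84 - 0.4440
= 0.3960

0.3960


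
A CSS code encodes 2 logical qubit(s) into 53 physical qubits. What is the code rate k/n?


Code rate R = k/n
= 2/53
= 0.0377

0.0377


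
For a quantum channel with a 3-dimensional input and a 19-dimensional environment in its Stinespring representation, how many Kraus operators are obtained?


Tracing out the environment in an orthonormal basis {|i>_E} gives Kraus operators K_i = <i|_E U |0>_E.
Number of Kraus operators = dim(H_env) = d_env
= 19

19


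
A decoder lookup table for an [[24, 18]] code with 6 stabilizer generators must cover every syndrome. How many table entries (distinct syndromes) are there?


Each stabilizer generator gives a binary (+1 or -1) measurement outcome.
With 6 independent generators:
Total syndromes = 2^6
= 64

64


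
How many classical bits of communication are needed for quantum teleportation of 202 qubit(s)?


Quantum teleportation requires 2 classical bits per qubit teleported.
202 qubit(s) -> 2 * 202 = 404 classical bits

404


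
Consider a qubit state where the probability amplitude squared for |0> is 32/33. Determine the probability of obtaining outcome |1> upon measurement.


|alpha|^2 = 32/33 = 0.9697
|beta|^2 = 1 - 32/33 = 1/33 = 0.0303
P(|1>) = |beta|^2 = 0.0303

0.0303


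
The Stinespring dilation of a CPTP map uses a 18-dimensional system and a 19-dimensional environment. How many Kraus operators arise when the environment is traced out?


Tracing out the environment in an orthonormal basis {|i>_E} gives Kraus operators K_i = <i|_E U |0>_E.
Number of Kraus operators = dim(H_env) = d_env
= 19

19


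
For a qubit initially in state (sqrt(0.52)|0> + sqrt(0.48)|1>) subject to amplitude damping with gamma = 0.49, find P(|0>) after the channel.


For amplitude damping with parameter gamma on state sqrt(a)|0> + sqrt(b)|1>:
alpha^2 = 0.52, beta^2 = 0.48
P(|0>) = alpha^2 + gamma * beta^2
= 0.52 + 0.49 * 0.48
= 0.52 + 0.2352
= 0.7552

0.7552


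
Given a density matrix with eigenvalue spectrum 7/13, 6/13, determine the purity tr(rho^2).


tr(rho^2) = sum of eigenvalues squared
= (7/13)^2 + (6/13)^2
= (49 + 36) / 169
= 85/169
= 0.5030

0.5030


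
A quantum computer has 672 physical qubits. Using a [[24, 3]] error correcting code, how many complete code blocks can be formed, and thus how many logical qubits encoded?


Each code block uses 24 physical qubits for 3 logical qubit(s).
Number of complete blocks = floor(672 / 24) = 28
Logical qubits = 28 * 3
= 84

84


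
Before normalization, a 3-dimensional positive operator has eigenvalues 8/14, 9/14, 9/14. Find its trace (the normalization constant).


tr(M) = sum of eigenvalues
= 8/14 + 9/14 + 9/14
= 26/14
= 1.8571

1.8571


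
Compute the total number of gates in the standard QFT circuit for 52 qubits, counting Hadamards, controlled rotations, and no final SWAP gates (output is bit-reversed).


Hadamard gates: 52
Controlled rotations: n*(n-1)/2 = 52*51/2 = 1326
SWAP gates: 0 (omitted)
Total = 52 + 1326
= 1378

1378


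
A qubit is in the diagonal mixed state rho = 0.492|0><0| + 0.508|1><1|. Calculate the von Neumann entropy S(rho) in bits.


S = -p*log2(p) - (1-p)*log2(1-p)
p = 0.4920, 1-p = 0.5080
= -0.4920 * log2(0.4920) - 0.5080 * log2(0.5080)
= -(-0.5034) - (-0.4964)
= 0.9998

0.9998


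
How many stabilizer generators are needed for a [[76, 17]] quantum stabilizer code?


For an [[n,k]] stabilizer code:
Number of stabilizer generators = n - k
= 76 - 17
= 59

59


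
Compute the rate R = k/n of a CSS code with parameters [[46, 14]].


Code rate R = k/n
= 14/46
= 0.3043

0.3043


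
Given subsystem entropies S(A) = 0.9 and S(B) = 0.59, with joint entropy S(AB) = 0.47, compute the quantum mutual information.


I(A:B) = S(A) + S(B) - S(AB)
= 0.9 + 0.59 - 0.47
= 1.0200

1.0200


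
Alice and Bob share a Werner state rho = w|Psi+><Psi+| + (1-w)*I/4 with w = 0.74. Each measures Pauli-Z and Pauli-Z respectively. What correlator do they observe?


|Psi+> = (|01> + |10>)/sqrt(2)
For the pure Bell state, <Z_A Z_B> = -1 (Bell-state Pauli correlator).
The maximally-mixed part I/4 has tr(I/4 * P tensor P) = 0 for any traceless Pauli P.
So <Z_A Z_B>_rho = w * (-1) + (1 - w) * 0
= 0.74 * (-1)
= -0.7400

-0.7400


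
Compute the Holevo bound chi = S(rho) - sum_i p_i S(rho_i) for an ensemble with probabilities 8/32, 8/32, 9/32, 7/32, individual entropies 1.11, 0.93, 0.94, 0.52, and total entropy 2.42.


chi = S(rho) - sum_i p_i * S(rho_i)
Weighted entropy = 8/32 * 1.11 + 8/32 * 0.93 + 9/32 * 0.94 + 7/32 * 0.52
= 0.8881
chi = 2.42 - 0.8881
= 1.5319

1.5319


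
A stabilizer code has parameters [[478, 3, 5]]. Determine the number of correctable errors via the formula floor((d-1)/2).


Code parameters: [[478, 3, 5]], distance d = 5.
Number of correctable errors = floor((d-1)/2)
= floor((5 - 1)/2)
= floor(4/2)
= 2

2


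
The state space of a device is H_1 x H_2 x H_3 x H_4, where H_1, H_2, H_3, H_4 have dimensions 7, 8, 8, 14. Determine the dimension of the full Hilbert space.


dim(H_1 x H_2 x H_3 x H_4) = 7 * 8 * 8 * 14
= 56 * 8 * 14
= 448 * 14
= 6272

6272


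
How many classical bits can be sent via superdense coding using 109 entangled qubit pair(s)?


Superdense coding allows 2 classical bits per shared entangled pair.
109 pair(s) -> 2 * 109 = 218 classical bits

218


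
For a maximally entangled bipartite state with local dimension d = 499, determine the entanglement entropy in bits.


For a maximally entangled state in d x d:
S = log2(d) = log2(499)
= 8.9629

8.9629


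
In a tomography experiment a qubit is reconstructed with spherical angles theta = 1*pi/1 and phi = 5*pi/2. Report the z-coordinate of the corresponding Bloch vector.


theta = 3.1416, phi = 7.8540
r_z = cos(theta) = -1.0000

-1.0000


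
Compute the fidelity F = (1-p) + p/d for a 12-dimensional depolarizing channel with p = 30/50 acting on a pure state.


F = (1-p) + p/d
= (1 - 0.6000) + 0.6000/12
= 0.4000 + 0.0500
= 0.4500

0.4500


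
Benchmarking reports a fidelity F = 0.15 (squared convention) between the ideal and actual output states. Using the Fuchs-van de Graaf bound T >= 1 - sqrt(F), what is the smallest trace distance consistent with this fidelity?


Fuchs-van de Graaf (squared-fidelity convention): 1 - sqrt(F) <= T <= sqrt(1 - F).
Lower bound: T >= 1 - sqrt(F)
sqrt(F) = sqrt(0.15) = 0.3873
T >= 1 - 0.3873
T >= 0.6127

0.6127


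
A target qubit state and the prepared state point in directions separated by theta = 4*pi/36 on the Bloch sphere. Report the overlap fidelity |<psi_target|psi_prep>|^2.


For states separated by angle theta on Bloch sphere:
F = cos^2(theta/2)
theta = 4*pi/36 = 0.3491
theta/2 = 0.1745
cos(theta/2) = 0.9848
F = 0.9698

0.9698


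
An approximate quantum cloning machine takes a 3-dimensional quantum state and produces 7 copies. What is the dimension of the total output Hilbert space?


Output space = H^(tensor 7) where dim(H) = 3
dim = 3^7
= 9 (after 2 factors)
= 27 (after 3 factors)
= 81 (after 4 factors)
= 243 (after 5 factors)
= 729 (after 6 factors)
= 2187 (after 7 factors)
= 2187

2187


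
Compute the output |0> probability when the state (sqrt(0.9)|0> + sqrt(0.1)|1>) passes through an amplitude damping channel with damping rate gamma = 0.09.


For amplitude damping with parameter gamma on state sqrt(a)|0> + sqrt(b)|1>:
alpha^2 = 0.9, beta^2 = 0.1
P(|0>) = alpha^2 + gamma * beta^2
= 0.9 + 0.09 * 0.1
= 0.9 + 0.0090
= 0.9090

0.9090


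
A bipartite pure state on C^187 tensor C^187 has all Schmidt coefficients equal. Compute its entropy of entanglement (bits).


For a maximally entangled state in d x d:
S = log2(d) = log2(187)
= 7.5469

7.5469


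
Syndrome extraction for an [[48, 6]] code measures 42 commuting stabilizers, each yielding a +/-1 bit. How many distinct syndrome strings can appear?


Each stabilizer generator gives a binary (+1 or -1) measurement outcome.
With 42 independent generators:
Total syndromes = 2^42
= 4398046511104

4398046511104


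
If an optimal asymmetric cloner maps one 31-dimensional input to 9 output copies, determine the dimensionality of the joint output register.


Output space = H^(tensor 9) where dim(H) = 31
dim = 31^9
= 961 (after 2 factors)
= 29791 (after 3 factors)
= 923521 (after 4 factors)
= 28629151 (after 5 factors)
= 887503681 (after 6 factors)
= 27512614111 (after 7 factors)
= 852891037441 (after 8 factors)
= 26439622160671 (after 9 factors)
= 26439622160671

26439622160671


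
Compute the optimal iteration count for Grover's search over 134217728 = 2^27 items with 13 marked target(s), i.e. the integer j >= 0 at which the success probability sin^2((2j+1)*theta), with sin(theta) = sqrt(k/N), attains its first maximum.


After j Grover iterations the success probability is P(j) = sin^2((2j+1)*theta), where sin(theta) = sqrt(k/N).
N = 2^27 = 134217728, k = 13
sin(theta) = sqrt(k/N) = 0.0003112194527
theta = arcsin(sqrt(k/N)) = 0.0003112194578 rad
P(j) reaches its first maximum when (2j+1)*theta is as close as possible to pi/2, i.e. j = round(pi/(4*theta) - 1/2).
pi/(4*theta) - 1/2 = 2523.1152
(For comparison, the common estimate pi/4 * sqrt(N/k) = 2523.6153; the exact maximiser is used here.)
Optimal iterations = 2523

2523


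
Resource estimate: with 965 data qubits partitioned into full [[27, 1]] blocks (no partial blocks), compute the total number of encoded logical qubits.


Each code block uses 27 physical qubits for 1 logical qubit(s).
Number of complete blocks = floor(965 / 27) = 35
Logical qubits = 35 * 1
= 35

35


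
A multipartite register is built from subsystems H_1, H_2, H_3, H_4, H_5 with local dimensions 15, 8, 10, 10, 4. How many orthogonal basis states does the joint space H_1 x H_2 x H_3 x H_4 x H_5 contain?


dim(H_1 x H_2 x H_3 x H_4 x H_5) = 15 * 8 * 10 * 10 * 4
= 120 * 10 * 10 * 4
= 1200 * 10 * 4
= 12000 * 4
= 48000

48000


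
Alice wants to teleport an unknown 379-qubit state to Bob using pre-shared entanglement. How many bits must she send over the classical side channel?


Quantum teleportation requires 2 classical bits per qubit teleported.
379 qubit(s) -> 2 * 379 = 758 classical bits

758


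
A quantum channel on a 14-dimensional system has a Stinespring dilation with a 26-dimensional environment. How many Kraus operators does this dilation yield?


Tracing out the environment in an orthonormal basis {|i>_E} gives Kraus operators K_i = <i|_E U |0>_E.
Number of Kraus operators = dim(H_env) = d_env
= 26

26


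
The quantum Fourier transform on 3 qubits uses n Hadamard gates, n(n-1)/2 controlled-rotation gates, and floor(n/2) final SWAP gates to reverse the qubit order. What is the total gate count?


Hadamard gates: 3
Controlled rotations: n*(n-1)/2 = 3*2/2 = 3
SWAP gates: floor(n/2) = floor(3/2) = 1
Total = 3 + 3 + 1
= 7

7


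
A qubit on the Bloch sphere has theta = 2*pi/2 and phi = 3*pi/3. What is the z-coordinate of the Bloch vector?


theta = 3.1416, phi = 3.1416
r_z = cos(theta) = -1.0000

-1.0000


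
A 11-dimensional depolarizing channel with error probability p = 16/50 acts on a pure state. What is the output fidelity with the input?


F = (1-p) + p/d
= (1 - 0.3200) + 0.3200/11
= 0.6800 + 0.0291
= 0.7091

0.7091


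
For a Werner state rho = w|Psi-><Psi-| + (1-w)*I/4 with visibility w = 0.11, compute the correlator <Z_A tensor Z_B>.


|Psi-> = (|01> - |10>)/sqrt(2)
For the pure Bell state, <Z_A Z_B> = -1 (Bell-state Pauli correlator).
The maximally-mixed part I/4 has tr(I/4 * P tensor P) = 0 for any traceless Pauli P.
So <Z_A Z_B>_rho = w * (-1) + (1 - w) * 0
= 0.11 * (-1)
= -0.1100

-0.1100


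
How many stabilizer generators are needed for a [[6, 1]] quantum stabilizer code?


For an [[n,k]] stabilizer code:
Number of stabilizer generators = n - k
= 6 - 1
= 5

5


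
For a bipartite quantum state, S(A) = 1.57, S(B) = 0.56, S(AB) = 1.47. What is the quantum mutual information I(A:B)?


I(A:B) = S(A) + S(B) - S(AB)
= 1.57 + 0.56 - 1.47
= 0.6600

0.6600


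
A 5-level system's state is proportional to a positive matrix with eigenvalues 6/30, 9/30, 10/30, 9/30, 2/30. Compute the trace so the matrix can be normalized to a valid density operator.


tr(M) = sum of eigenvalues
= 6/30 + 9/30 + 10/30 + 9/30 + 2/30
= 36/30
= 1.2000

1.2000


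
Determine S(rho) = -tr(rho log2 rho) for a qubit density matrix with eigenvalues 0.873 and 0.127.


S = -p*log2(p) - (1-p)*log2(1-p)
p = 0.8730, 1-p = 0.1270
= -0.8730 * log2(0.8730) - 0.1270 * log2(0.1270)
= -(-0.1711) - (-0.3781)
= 0.5492

0.5492


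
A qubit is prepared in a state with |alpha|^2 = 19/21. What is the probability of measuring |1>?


|alpha|^2 = 19/21 = 0.9048
|beta|^2 = 1 - 19/21 = 2/21 = 0.0952
P(|1>) = |beta|^2 = 0.0952

0.0952


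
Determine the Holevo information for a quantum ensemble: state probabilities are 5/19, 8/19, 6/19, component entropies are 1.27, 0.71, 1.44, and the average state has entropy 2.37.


chi = S(rho) - sum_i p_i * S(rho_i)
Weighted entropy = 5/19 * 1.27 + 8/19 * 0.71 + 6/19 * 1.44
= 1.0879
chi = 2.37 - 1.0879
= 1.2821

1.2821


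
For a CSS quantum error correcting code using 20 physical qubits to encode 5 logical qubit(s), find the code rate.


Code rate R = k/n
= 5/20
= 0.2500

0.2500


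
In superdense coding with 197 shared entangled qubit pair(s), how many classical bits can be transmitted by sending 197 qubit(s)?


Superdense coding allows 2 classical bits per shared entangled pair.
197 pair(s) -> 2 * 197 = 394 classical bits

394


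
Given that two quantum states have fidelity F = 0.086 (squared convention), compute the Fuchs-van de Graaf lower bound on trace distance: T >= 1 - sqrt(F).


Fuchs-van de Graaf (squared-fidelity convention): 1 - sqrt(F) <= T <= sqrt(1 - F).
Lower bound: T >= 1 - sqrt(F)
sqrt(F) = sqrt(0.086) = 0.2933
T >= 1 - 0.2933
T >= 0.7067

0.7067


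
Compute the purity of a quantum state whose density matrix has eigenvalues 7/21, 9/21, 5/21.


tr(rho^2) = sum of eigenvalues squared
= (7/21)^2 + (9/21)^2 + (5/21)^2
= (49 + 81 + 25) / 441
= 155/441
= 0.3515

0.3515


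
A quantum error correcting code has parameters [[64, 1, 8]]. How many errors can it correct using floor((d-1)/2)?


Code parameters: [[64, 1, 8]], distance d = 8.
Number of correctable errors = floor((d-1)/2)
= floor((8 - 1)/2)
= floor(7/2)
= 3

3


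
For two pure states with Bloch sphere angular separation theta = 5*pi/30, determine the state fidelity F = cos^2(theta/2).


For states separated by angle theta on Bloch sphere:
F = cos^2(theta/2)
theta = 5*pi/30 = 0.5236
theta/2 = 0.2618
cos(theta/2) = 0.9659
F = 0.9330

0.9330


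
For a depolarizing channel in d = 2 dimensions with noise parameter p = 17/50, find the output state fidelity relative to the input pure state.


F = (1-p) + p/d
= (1 - 0.3400) + 0.3400/2
= 0.6600 + 0.1700
= 0.8300

0.8300


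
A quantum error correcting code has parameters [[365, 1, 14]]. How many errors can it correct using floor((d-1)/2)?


Code parameters: [[365, 1, 14]], distance d = 14.
Number of correctable errors = floor((d-1)/2)
= floor((14 - 1)/2)
= floor(13/2)
= 6

6


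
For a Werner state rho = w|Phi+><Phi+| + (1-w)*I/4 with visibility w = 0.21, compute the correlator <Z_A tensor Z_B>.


|Phi+> = (|00> + |11>)/sqrt(2)
For the pure Bell state, <Z_A Z_B> = +1 (Bell-state Pauli correlator).
The maximally-mixed part I/4 has tr(I/4 * P tensor P) = 0 for any traceless Pauli P.
So <Z_A Z_B>_rho = w * (+1) + (1 - w) * 0
= 0.21 * (+1)
= 0.2100

0.2100


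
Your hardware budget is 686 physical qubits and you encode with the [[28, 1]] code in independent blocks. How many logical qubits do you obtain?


Each code block uses 28 physical qubits for 1 logical qubit(s).
Number of complete blocks = floor(686 / 28) = 24
Logical qubits = 24 * 1
= 24

24


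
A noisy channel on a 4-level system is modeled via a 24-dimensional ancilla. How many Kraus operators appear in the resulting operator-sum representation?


Tracing out the environment in an orthonormal basis {|i>_E} gives Kraus operators K_i = <i|_E U |0>_E.
Number of Kraus operators = dim(H_env) = d_env
= 24

24


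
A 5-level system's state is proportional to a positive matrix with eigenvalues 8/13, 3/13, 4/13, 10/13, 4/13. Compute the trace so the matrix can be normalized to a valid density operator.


tr(M) = sum of eigenvalues
= 8/13 + 3/13 + 4/13 + 10/13 + 4/13
= 29/13
= 2.2308

2.2308


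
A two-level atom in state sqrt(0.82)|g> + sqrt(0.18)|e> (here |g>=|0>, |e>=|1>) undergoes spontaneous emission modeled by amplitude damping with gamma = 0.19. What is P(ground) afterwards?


For amplitude damping with parameter gamma on state sqrt(a)|0> + sqrt(b)|1>:
alpha^2 = 0.82, beta^2 = 0.18
P(|0>) = alpha^2 + gamma * beta^2
= 0.82 + 0.19 * 0.18
= 0.82 + 0.0342
= 0.8542

0.8542


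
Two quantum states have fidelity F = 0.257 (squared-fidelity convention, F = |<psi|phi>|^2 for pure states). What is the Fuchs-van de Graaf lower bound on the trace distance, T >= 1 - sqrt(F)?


Fuchs-van de Graaf (squared-fidelity convention): 1 - sqrt(F) <= T <= sqrt(1 - F).
Lower bound: T >= 1 - sqrt(F)
sqrt(F) = sqrt(0.257) = 0.5070
T >= 1 - 0.5070
T >= 0.4930

0.4930


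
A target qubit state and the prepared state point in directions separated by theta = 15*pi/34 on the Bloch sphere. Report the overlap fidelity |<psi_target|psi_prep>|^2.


For states separated by angle theta on Bloch sphere:
F = cos^2(theta/2)
theta = 15*pi/34 = 1.3860
theta/2 = 0.6930
cos(theta/2) = 0.7693
F = 0.5919

0.5919


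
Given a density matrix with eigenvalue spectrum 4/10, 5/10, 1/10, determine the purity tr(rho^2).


tr(rho^2) = sum of eigenvalues squared
= (4/10)^2 + (5/10)^2 + (1/10)^2
= (16 + 25 + 1) / 100
= 42/100
= 0.4200

0.4200


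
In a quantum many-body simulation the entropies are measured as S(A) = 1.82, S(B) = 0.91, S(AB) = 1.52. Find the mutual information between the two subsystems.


I(A:B) = S(A) + S(B) - S(AB)
= 1.82 + 0.91 - 1.52
= 1.2100

1.2100


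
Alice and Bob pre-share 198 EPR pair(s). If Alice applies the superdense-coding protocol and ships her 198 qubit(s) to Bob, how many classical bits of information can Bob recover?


Superdense coding allows 2 classical bits per shared entangled pair.
198 pair(s) -> 2 * 198 = 396 classical bits

396


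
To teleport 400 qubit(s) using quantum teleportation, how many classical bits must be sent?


Quantum teleportation requires 2 classical bits per qubit teleported.
400 qubit(s) -> 2 * 400 = 800 classical bits

800


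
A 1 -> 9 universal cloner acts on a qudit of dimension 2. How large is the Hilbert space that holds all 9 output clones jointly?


Output space = H^(tensor 9) where dim(H) = 2
dim = 2^9
= 4 (after 2 factors)
= 8 (after 3 factors)
= 16 (after 4 factors)
= 32 (after 5 factors)
= 64 (after 6 factors)
= 128 (after 7 factors)
= 256 (after 8 factors)
= 512 (after 9 factors)
= 512

512


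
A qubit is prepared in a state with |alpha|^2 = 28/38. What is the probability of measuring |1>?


|alpha|^2 = 28/38 = 0.7368
|beta|^2 = 1 - 28/38 = 10/38 = 0.2632
P(|1>) = |beta|^2 = 0.2632

0.2632


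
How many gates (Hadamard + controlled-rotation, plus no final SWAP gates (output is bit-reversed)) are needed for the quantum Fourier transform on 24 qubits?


Hadamard gates: 24
Controlled rotations: n*(n-1)/2 = 24*23/2 = 276
SWAP gates: 0 (omitted)
Total = 24 + 276
= 300

300


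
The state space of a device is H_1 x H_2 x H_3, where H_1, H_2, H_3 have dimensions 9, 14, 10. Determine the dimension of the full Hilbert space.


dim(H_1 x H_2 x H_3) = 9 * 14 * 10
= 126 * 10
= 1260

1260


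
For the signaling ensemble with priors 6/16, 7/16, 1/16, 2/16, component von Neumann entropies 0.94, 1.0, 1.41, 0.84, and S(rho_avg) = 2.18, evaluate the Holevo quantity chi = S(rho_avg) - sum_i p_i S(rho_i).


chi = S(rho) - sum_i p_i * S(rho_i)
Weighted entropy = 6/16 * 0.94 + 7/16 * 1.0 + 1/16 * 1.41 + 2/16 * 0.84
= 0.9831
chi = 2.18 - 0.9831
= 1.1969

1.1969


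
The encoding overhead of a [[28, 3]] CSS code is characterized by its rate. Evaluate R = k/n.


Code rate R = k/n
= 3/28
= 0.1071

0.1071


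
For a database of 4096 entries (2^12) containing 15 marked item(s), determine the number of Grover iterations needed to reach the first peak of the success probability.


After j Grover iterations the success probability is P(j) = sin^2((2j+1)*theta), where sin(theta) = sqrt(k/N).
N = 2^12 = 4096, k = 15
sin(theta) = sqrt(k/N) = 0.06051536478
theta = arcsin(sqrt(k/N)) = 0.06055236143 rad
P(j) reaches its first maximum when (2j+1)*theta is as close as possible to pi/2, i.e. j = round(pi/(4*theta) - 1/2).
pi/(4*theta) - 1/2 = 12.4706
(For comparison, the common estimate pi/4 * sqrt(N/k) = 12.9785; the exact maximiser is used here.)
Optimal iterations = 12

12


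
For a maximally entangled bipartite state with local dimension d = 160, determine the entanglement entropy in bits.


For a maximally entangled state in d x d:
S = log2(d) = log2(160)
= 7.3219

7.3219


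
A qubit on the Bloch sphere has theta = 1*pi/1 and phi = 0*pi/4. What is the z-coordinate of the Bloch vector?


theta = 3.1416, phi = 0.0000
r_z = cos(theta) = -1.0000

-1.0000


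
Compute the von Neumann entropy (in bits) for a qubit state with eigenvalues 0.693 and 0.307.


S = -p*log2(p) - (1-p)*log2(1-p)
p = 0.6930, 1-p = 0.3070
= -0.6930 * log2(0.6930) - 0.3070 * log2(0.3070)
= -(-0.3666) - (-0.5230)
= 0.8897

0.8897


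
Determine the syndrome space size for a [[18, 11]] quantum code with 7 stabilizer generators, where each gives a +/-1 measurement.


Each stabilizer generator gives a binary (+1 or -1) measurement outcome.
With 7 independent generators:
Total syndromes = 2^7
= 128

128


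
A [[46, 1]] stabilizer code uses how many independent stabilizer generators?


For an [[n,k]] stabilizer code:
Number of stabilizer generators = n - k
= 46 - 1
= 45

45


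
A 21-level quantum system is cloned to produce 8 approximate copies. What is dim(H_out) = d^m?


Output space = H^(tensor 8) where dim(H) = 21
dim = 21^8
= 441 (after 2 factors)
= 9261 (after 3 factors)
= 194481 (after 4 factors)
= 4084101 (after 5 factors)
= 85766121 (after 6 factors)
= 1801088541 (after 7 factors)
= 37822859361 (after 8 factors)
= 37822859361

37822859361


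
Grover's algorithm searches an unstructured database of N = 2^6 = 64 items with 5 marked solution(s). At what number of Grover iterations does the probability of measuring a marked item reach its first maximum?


After j Grover iterations the success probability is P(j) = sin^2((2j+1)*theta), where sin(theta) = sqrt(k/N).
N = 2^6 = 64, k = 5
sin(theta) = sqrt(k/N) = 0.2795084972
theta = arcsin(sqrt(k/N)) = 0.2832821653 rad
P(j) reaches its first maximum when (2j+1)*theta is as close as possible to pi/2, i.e. j = round(pi/(4*theta) - 1/2).
pi/(4*theta) - 1/2 = 2.2725
(For comparison, the common estimate pi/4 * sqrt(N/k) = 2.8099; the exact maximiser is used here.)
Optimal iterations = 2

2


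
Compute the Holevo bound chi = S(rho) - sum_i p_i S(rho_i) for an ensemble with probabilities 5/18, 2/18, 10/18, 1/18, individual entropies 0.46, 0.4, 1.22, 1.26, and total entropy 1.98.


chi = S(rho) - sum_i p_i * S(rho_i)
Weighted entropy = 5/18 * 0.46 + 2/18 * 0.4 + 10/18 * 1.22 + 1/18 * 1.26
= 0.9200
chi = 1.98 - 0.9200
= 1.0600

1.0600


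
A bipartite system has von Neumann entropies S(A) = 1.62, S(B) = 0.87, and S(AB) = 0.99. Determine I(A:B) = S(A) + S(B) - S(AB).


I(A:B) = S(A) + S(B) - S(AB)
= 1.62 + 0.87 - 0.99
= 1.5000

1.5000


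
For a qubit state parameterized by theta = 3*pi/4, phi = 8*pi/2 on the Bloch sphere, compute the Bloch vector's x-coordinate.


theta = 2.3562, phi = 12.5664
r_x = sin(theta)*cos(phi) = 0.7071 * 1.0000
r_x = 0.7071

0.7071


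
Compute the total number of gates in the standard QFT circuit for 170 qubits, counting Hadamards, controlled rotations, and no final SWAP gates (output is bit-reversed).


Hadamard gates: 170
Controlled rotations: n*(n-1)/2 = 170*169/2 = 14365
SWAP gates: 0 (omitted)
Total = 170 + 14365
= 14535

14535


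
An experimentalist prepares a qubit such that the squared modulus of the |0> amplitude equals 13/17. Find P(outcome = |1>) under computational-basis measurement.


|alpha|^2 = 13/17 = 0.7647
|beta|^2 = 1 - 13/17 = 4/17 = 0.2353
P(|1>) = |beta|^2 = 0.2353

0.2353


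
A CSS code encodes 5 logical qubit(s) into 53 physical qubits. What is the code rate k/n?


Code rate R = k/n
= 5/53
= 0.0943

0.0943


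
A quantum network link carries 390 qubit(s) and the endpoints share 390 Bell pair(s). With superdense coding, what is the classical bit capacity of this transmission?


Superdense coding allows 2 classical bits per shared entangled pair.
390 pair(s) -> 2 * 390 = 780 classical bits

780


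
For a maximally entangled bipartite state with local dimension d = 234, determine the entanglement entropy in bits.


For a maximally entangled state in d x d:
S = log2(d) = log2(234)
= 7.8704

7.8704


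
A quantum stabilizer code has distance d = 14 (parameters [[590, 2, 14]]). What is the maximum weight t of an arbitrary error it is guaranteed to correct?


Code parameters: [[590, 2, 14]], distance d = 14.
Number of correctable errors = floor((d-1)/2)
= floor((14 - 1)/2)
= floor(13/2)
= 6

6


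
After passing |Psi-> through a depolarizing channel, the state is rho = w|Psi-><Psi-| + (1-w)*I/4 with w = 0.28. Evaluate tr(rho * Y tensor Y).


|Psi-> = (|01> - |10>)/sqrt(2)
For the pure Bell state, <Y_A Y_B> = -1 (Bell-state Pauli correlator).
The maximally-mixed part I/4 has tr(I/4 * P tensor P) = 0 for any traceless Pauli P.
So <Y_A Y_B>_rho = w * (-1) + (1 - w) * 0
= 0.28 * (-1)
= -0.2800

-0.2800


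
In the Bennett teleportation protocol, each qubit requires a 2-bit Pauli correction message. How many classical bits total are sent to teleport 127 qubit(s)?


Quantum teleportation requires 2 classical bits per qubit teleported.
127 qubit(s) -> 2 * 127 = 254 classical bits

254


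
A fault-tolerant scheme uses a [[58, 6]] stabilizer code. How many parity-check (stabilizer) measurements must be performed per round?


For an [[n,k]] stabilizer code:
Number of stabilizer generators = n - k
= 58 - 6
= 52

52


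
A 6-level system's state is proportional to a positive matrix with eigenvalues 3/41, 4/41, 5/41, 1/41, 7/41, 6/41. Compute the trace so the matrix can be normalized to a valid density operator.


tr(M) = sum of eigenvalues
= 3/41 + 4/41 + 5/41 + 1/41 + 7/41 + 6/41
= 26/41
= 0.6341

0.6341


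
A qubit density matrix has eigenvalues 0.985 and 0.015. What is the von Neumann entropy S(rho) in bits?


S = -p*log2(p) - (1-p)*log2(1-p)
p = 0.9850, 1-p = 0.0150
= -0.9850 * log2(0.9850) - 0.0150 * log2(0.0150)
= -(-0.0215) - (-0.0909)
= 0.1124

0.1124


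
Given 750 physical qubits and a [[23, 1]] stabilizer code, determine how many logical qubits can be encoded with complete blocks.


Each code block uses 23 physical qubits for 1 logical qubit(s).
Number of complete blocks = floor(750 / 23) = 32
Logical qubits = 32 * 1
= 32

32


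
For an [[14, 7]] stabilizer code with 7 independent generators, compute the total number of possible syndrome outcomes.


Each stabilizer generator gives a binary (+1 or -1) measurement outcome.
With 7 independent generators:
Total syndromes = 2^7
= 128

128


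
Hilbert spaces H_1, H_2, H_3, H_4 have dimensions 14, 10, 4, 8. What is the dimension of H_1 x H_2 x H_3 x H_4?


dim(H_1 x H_2 x H_3 x H_4) = 14 * 10 * 4 * 8
= 140 * 4 * 8
= 560 * 8
= 4480

4480


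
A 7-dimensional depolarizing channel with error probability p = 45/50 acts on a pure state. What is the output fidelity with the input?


F = (1-p) + p/d
= (1 - 0.9000) + 0.9000/7
= 0.1000 + 0.1286
= 0.2286

0.2286


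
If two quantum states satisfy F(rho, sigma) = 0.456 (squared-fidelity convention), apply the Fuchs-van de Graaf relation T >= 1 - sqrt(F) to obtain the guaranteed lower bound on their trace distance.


Fuchs-van de Graaf (squared-fidelity convention): 1 - sqrt(F) <= T <= sqrt(1 - F).
Lower bound: T >= 1 - sqrt(F)
sqrt(F) = sqrt(0.456) = 0.6753
T >= 1 - 0.6753
T >= 0.3247

0.3247


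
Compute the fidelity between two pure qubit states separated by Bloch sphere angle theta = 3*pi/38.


For states separated by angle theta on Bloch sphere:
F = cos^2(theta/2)
theta = 3*pi/38 = 0.2480
theta/2 = 0.1240
cos(theta/2) = 0.9923
F = 0.9847

0.9847


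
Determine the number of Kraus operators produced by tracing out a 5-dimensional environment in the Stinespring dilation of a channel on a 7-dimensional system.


Tracing out the environment in an orthonormal basis {|i>_E} gives Kraus operators K_i = <i|_E U |0>_E.
Number of Kraus operators = dim(H_env) = d_env
= 5

5


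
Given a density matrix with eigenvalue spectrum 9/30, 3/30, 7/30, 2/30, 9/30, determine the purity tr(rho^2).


tr(rho^2) = sum of eigenvalues squared
= (9/30)^2 + (3/30)^2 + (7/30)^2 + (2/30)^2 + (9/30)^2
= (81 + 9 + 49 + 4 + 81) / 900
= 224/900
= 0.2489

0.2489


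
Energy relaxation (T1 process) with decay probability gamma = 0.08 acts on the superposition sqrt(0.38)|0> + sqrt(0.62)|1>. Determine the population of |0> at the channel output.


For amplitude damping with parameter gamma on state sqrt(a)|0> + sqrt(b)|1>:
alpha^2 = 0.38, beta^2 = 0.62
P(|0>) = alpha^2 + gamma * beta^2
= 0.38 + 0.08 * 0.62
= 0.38 + 0.0496
= 0.4296

0.4296


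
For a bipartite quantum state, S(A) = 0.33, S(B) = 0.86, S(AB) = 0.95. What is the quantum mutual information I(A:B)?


I(A:B) = S(A) + S(B) - S(AB)
= 0.33 + 0.86 - 0.95
= 0.2400

0.2400


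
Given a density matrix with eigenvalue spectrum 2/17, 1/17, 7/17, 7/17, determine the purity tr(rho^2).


tr(rho^2) = sum of eigenvalues squared
= (2/17)^2 + (1/17)^2 + (7/17)^2 + (7/17)^2
= (4 + 1 + 49 + 49) / 289
= 103/289
= 0.3564

0.3564


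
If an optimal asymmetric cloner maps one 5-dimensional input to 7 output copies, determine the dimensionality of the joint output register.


Output space = H^(tensor 7) where dim(H) = 5
dim = 5^7
= 25 (after 2 factors)
= 125 (after 3 factors)
= 625 (after 4 factors)
= 3125 (after 5 factors)
= 15625 (after 6 factors)
= 78125 (after 7 factors)
= 78125

78125


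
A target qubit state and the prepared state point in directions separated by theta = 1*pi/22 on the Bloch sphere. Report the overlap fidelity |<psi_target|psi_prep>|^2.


For states separated by angle theta on Bloch sphere:
F = cos^2(theta/2)
theta = 1*pi/22 = 0.1428
theta/2 = 0.0714
cos(theta/2) = 0.9975
F = 0.9949

0.9949


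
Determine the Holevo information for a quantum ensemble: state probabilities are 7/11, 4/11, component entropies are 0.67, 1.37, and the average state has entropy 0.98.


chi = S(rho) - sum_i p_i * S(rho_i)
Weighted entropy = 7/11 * 0.67 + 4/11 * 1.37
= 0.9245
chi = 0.98 - 0.9245
= 0.0555

0.0555


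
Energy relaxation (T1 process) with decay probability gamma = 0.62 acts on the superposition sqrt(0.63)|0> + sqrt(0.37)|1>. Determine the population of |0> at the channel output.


For amplitude damping with parameter gamma on state sqrt(a)|0> + sqrt(b)|1>:
alpha^2 = 0.63, beta^2 = 0.37
P(|0>) = alpha^2 + gamma * beta^2
= 0.63 + 0.62 * 0.37
= 0.63 + 0.2294
= 0.8594

0.8594


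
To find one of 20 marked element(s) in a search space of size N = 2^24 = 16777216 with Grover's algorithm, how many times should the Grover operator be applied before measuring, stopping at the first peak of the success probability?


After j Grover iterations the success probability is P(j) = sin^2((2j+1)*theta), where sin(theta) = sqrt(k/N).
N = 2^24 = 16777216, k = 20
sin(theta) = sqrt(k/N) = 0.001091830067
theta = arcsin(sqrt(k/N)) = 0.001091830284 rad
P(j) reaches its first maximum when (2j+1)*theta is as close as possible to pi/2, i.e. j = round(pi/(4*theta) - 1/2).
pi/(4*theta) - 1/2 = 718.8409
(For comparison, the common estimate pi/4 * sqrt(N/k) = 719.3410; the exact maximiser is used here.)
Optimal iterations = 719

719


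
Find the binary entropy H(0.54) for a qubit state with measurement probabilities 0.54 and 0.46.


S = -p*log2(p) - (1-p)*log2(1-p)
p = 0.5400, 1-p = 0.4600
= -0.5400 * log2(0.5400) - 0.4600 * log2(0.4600)
= -(-0.4800) - (-0.5153)
= 0.9954

0.9954


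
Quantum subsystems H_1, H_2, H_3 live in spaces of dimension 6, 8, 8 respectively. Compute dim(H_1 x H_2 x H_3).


dim(H_1 x H_2 x H_3) = 6 * 8 * 8
= 48 * 8
= 384

384


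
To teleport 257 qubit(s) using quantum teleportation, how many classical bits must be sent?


Quantum teleportation requires 2 classical bits per qubit teleported.
257 qubit(s) -> 2 * 257 = 514 classical bits

514


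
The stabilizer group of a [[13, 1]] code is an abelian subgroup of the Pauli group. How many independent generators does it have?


For an [[n,k]] stabilizer code:
Number of stabilizer generators = n - k
= 13 - 1
= 12

12


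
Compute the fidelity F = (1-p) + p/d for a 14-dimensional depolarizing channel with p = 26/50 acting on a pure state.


F = (1-p) + p/d
= (1 - 0.5200) + 0.5200/14
= 0.4800 + 0.0371
= 0.5171

0.5171


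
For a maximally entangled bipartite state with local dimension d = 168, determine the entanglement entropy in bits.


For a maximally entangled state in d x d:
S = log2(d) = log2(168)
= 7.3923

7.3923


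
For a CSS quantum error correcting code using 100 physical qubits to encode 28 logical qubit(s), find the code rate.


Code rate R = k/n
= 28/100
= 0.2800

0.2800


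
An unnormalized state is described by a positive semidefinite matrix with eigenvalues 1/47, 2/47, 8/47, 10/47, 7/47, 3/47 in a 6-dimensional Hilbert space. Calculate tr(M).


tr(M) = sum of eigenvalues
= 1/47 + 2/47 + 8/47 + 10/47 + 7/47 + 3/47
= 31/47
= 0.6596

0.6596


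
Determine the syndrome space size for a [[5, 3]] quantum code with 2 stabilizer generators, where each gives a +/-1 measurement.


Each stabilizer generator gives a binary (+1 or -1) measurement outcome.
With 2 independent generators:
Total syndromes = 2^2
= 4

4


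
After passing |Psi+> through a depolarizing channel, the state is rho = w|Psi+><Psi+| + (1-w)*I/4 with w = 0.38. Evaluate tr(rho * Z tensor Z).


|Psi+> = (|01> + |10>)/sqrt(2)
For the pure Bell state, <Z_A Z_B> = -1 (Bell-state Pauli correlator).
The maximally-mixed part I/4 has tr(I/4 * P tensor P) = 0 for any traceless Pauli P.
So <Z_A Z_B>_rho = w * (-1) + (1 - w) * 0
= 0.38 * (-1)
= -0.3800

-0.3800


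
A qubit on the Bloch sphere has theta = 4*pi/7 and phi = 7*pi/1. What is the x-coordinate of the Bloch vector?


theta = 1.7952, phi = 21.9911
r_x = sin(theta)*cos(phi) = 0.9749 * -1.0000
r_x = -0.9749

-0.9749


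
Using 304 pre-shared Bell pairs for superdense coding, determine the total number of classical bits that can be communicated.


Superdense coding allows 2 classical bits per shared entangled pair.
304 pair(s) -> 2 * 304 = 608 classical bits

608


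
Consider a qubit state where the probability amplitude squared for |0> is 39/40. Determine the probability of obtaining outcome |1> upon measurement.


|alpha|^2 = 39/40 = 0.9750
|beta|^2 = 1 - 39/40 = 1/40 = 0.0250
P(|1>) = |beta|^2 = 0.0250

0.0250


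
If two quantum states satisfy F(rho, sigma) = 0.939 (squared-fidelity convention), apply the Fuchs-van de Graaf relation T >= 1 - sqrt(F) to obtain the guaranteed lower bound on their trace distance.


Fuchs-van de Graaf (squared-fidelity convention): 1 - sqrt(F) <= T <= sqrt(1 - F).
Lower bound: T >= 1 - sqrt(F)
sqrt(F) = sqrt(0.939) = 0.9690
T >= 1 - 0.9690
T >= 0.0310

0.0310


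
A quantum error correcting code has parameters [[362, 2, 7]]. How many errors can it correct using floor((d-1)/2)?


Code parameters: [[362, 2, 7]], distance d = 7.
Number of correctable errors = floor((d-1)/2)
= floor((7 - 1)/2)
= floor(6/2)
= 3

3


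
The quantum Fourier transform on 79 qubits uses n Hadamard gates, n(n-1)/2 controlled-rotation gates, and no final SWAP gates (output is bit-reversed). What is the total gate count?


Hadamard gates: 79
Controlled rotations: n*(n-1)/2 = 79*78/2 = 3081
SWAP gates: 0 (omitted)
Total = 79 + 3081
= 3160

3160


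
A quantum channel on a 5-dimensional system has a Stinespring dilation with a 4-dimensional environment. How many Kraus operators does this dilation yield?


Tracing out the environment in an orthonormal basis {|i>_E} gives Kraus operators K_i = <i|_E U |0>_E.
Number of Kraus operators = dim(H_env) = d_env
= 4

4


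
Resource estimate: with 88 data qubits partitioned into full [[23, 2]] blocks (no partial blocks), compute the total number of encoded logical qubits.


Each code block uses 23 physical qubits for 2 logical qubit(s).
Number of complete blocks = floor(88 / 23) = 3
Logical qubits = 3 * 2
= 6

6
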